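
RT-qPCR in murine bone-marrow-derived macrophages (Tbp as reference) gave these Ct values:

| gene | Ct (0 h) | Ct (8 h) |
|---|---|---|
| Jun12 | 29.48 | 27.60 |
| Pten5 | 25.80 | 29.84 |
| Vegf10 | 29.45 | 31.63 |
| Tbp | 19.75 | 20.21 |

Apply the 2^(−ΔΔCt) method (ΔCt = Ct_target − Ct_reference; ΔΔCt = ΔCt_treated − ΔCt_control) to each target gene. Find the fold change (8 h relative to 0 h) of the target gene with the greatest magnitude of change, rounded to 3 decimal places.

0.084

Jun12: ΔΔCt = (27.60−20.21) − (29.48−19.75) = 7.39 − 9.73 = -2.34; fold change = 2^2.34 = 5.063
Pten5: ΔΔCt = (29.84−20.21) − (25.80−19.75) = 9.63 − 6.05 = 3.58; fold change = 2^-3.58 = 0.084
Vegf10: ΔΔCt = (31.63−20.21) − (29.45−19.75) = 11.42 − 9.70 = 1.72; fold change = 2^-1.72 = 0.304
Pten5 has the largest |ΔΔCt| = 3.58.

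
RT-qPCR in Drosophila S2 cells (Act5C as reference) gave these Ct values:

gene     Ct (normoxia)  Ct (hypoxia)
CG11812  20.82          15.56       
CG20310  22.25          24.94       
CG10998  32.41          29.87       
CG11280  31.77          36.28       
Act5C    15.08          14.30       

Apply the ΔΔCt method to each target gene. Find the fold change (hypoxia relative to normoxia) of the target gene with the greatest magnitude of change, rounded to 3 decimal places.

0.026

CG11812: ΔΔCt = (15.56−14.30) − (20.82−15.08) = 1.26 − 5.74 = -4.48; fold change = 2^4.48 = 22.316
CG20310: ΔΔCt = (24.94−14.30) − (22.25−15.08) = 10.64 − 7.17 = 3.47; fold change = 2^-3.47 = 0.090
CG10998: ΔΔCt = (29.87−14.30) − (32.41−15.08) = 15.57 − 17.33 = -1.76; fold change = 2^1.76 = 3.387
CG11280: ΔΔCt = (36.28−14.30) − (31.77−15.08) = 21.98 − 16.69 = 5.29; fold change = 2^-5.29 = 0.026
CG11280 has the largest |ΔΔCt| = 5.29.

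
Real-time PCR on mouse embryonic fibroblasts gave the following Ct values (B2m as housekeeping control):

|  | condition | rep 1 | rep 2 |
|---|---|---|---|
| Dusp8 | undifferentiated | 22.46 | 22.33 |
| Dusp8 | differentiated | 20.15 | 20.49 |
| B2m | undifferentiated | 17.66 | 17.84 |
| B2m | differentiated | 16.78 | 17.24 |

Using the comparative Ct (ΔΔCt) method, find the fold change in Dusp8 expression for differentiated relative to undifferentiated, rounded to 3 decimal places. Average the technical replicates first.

2.523

Mean Ct: Dusp8 undifferentiated 22.395; Dusp8 differentiated 20.320; B2m undifferentiated 17.750; B2m differentiated 17.010
ΔCt(undifferentiated) = 22.395 − 17.750 = 4.645
ΔCt(differentiated) = 20.320 − 17.010 = 3.310
ΔΔCt = 3.310 − 4.645 = -1.335
Fold change = 2^(−(-1.335)) = 2^1.335 = 2.5228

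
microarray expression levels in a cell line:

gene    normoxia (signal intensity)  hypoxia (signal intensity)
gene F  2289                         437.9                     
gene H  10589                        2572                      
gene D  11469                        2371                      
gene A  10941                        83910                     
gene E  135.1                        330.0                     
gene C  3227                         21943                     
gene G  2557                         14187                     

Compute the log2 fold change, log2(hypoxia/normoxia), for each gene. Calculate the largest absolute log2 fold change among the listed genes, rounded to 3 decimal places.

2.939

log2(437.9/2289) = -2.386  (gene F)
log2(2572/10589) = -2.042  (gene H)
log2(2371/11469) = -2.274  (gene D)
log2(83910/10941) = 2.939  (gene A)
log2(330.0/135.1) = 1.288  (gene E)
log2(21943/3227) = 2.765  (gene C)
log2(14187/2557) = 2.472  (gene G)
The largest magnitude belongs to gene A.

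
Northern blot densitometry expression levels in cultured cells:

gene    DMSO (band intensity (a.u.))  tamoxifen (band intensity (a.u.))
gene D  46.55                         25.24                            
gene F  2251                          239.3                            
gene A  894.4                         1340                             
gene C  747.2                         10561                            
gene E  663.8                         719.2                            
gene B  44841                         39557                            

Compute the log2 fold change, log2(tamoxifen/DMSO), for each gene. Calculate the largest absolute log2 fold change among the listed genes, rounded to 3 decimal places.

log2(25.24/46.55) = -0.883  (gene D)
log2(239.3/2251) = -3.234  (gene F)
log2(1340/894.4) = 0.583  (gene A)
log2(10561/747.2) = 3.821  (gene C)
log2(719.2/663.8) = 0.116  (gene E)
log2(39557/44841) = -0.181  (gene B)
The largest magnitude belongs to gene C.

3.821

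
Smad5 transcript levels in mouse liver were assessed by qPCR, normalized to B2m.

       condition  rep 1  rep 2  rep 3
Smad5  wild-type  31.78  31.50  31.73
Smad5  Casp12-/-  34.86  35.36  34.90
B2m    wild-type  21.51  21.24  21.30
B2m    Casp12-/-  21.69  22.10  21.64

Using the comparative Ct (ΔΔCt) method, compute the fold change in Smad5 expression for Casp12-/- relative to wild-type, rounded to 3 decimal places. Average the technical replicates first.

Mean Ct: Smad5 wild-type 31.670; Smad5 Casp12-/- 35.040; B2m wild-type 21.350; B2m Casp12-/- 21.810
ΔCt(wild-type) = 31.670 − 21.350 = 10.320
ΔCt(Casp12-/-) = 35.040 − 21.810 = 13.230
ΔΔCt = 13.230 − 10.320 = 2.910
Fold change = 2^(−2.910) = 0.1330

0.133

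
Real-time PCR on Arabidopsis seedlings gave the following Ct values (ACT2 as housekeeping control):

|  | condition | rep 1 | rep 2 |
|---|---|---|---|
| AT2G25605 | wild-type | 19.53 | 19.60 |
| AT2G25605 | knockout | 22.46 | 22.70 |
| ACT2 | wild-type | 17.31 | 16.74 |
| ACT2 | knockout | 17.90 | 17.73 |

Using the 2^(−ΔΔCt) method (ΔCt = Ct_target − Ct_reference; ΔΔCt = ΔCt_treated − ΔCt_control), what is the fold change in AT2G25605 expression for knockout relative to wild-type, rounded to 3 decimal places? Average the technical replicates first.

0.214

Mean Ct: AT2G25605 wild-type 19.565; AT2G25605 knockout 22.580; ACT2 wild-type 17.025; ACT2 knockout 17.815
ΔCt(wild-type) = 19.565 − 17.025 = 2.540
ΔCt(knockout) = 22.580 − 17.815 = 4.765
ΔΔCt = 4.765 − 2.540 = 2.225
Fold change = 2^(−2.225) = 0.2139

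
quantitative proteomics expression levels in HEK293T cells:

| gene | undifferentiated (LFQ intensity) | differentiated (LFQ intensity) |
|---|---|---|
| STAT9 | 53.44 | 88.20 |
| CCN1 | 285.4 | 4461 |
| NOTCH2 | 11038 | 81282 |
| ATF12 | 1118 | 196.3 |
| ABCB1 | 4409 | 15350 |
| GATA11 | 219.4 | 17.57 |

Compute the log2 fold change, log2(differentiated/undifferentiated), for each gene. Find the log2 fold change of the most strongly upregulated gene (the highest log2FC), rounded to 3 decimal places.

log2(88.20/53.44) = 0.723  (STAT9)
log2(4461/285.4) = 3.966  (CCN1)
log2(81282/11038) = 2.880  (NOTCH2)
log2(196.3/1118) = -2.510  (ATF12)
log2(15350/4409) = 1.800  (ABCB1)
log2(17.57/219.4) = -3.642  (GATA11)
CCN1 is most strongly upregulated.

3.966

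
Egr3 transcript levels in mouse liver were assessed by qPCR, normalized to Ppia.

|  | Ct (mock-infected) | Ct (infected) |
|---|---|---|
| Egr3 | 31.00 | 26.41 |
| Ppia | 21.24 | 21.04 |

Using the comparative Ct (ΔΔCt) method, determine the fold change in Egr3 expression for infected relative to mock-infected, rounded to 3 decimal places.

20.966

ΔCt(mock-infected) = 31.000 − 21.240 = 9.760
ΔCt(infected) = 26.410 − 21.040 = 5.370
ΔΔCt = 5.370 − 9.760 = -4.390
Fold change = 2^(−(-4.390)) = 2^4.390 = 20.9663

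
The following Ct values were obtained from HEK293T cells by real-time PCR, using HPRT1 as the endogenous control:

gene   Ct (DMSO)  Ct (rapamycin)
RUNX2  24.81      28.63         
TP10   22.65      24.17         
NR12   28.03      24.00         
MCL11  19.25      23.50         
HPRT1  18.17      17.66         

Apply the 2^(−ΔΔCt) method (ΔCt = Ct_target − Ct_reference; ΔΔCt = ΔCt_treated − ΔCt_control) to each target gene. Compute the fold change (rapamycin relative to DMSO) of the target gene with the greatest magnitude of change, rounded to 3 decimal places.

0.037

RUNX2: ΔΔCt = (28.63−17.66) − (24.81−18.17) = 10.97 − 6.64 = 4.33; fold change = 2^-4.33 = 0.050
TP10: ΔΔCt = (24.17−17.66) − (22.65−18.17) = 6.51 − 4.48 = 2.03; fold change = 2^-2.03 = 0.245
NR12: ΔΔCt = (24.00−17.66) − (28.03−18.17) = 6.34 − 9.86 = -3.52; fold change = 2^3.52 = 11.472
MCL11: ΔΔCt = (23.50−17.66) − (19.25−18.17) = 5.84 − 1.08 = 4.76; fold change = 2^-4.76 = 0.037
MCL11 has the largest |ΔΔCt| = 4.76.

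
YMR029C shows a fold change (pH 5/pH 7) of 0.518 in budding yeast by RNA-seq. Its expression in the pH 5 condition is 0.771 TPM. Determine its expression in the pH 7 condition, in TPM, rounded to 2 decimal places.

pH 7 expression = 0.771 / 0.518 = 1.49

1.49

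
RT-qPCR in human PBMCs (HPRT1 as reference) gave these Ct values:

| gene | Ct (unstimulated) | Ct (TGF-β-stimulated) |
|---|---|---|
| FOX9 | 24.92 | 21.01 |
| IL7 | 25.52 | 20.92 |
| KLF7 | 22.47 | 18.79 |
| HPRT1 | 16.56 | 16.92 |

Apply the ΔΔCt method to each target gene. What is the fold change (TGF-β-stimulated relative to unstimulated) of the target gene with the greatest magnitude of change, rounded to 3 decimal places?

31.125

FOX9: ΔΔCt = (21.01−16.92) − (24.92−16.56) = 4.09 − 8.36 = -4.27; fold change = 2^4.27 = 19.293
IL7: ΔΔCt = (20.92−16.92) − (25.52−16.56) = 4.00 − 8.96 = -4.96; fold change = 2^4.96 = 31.125
KLF7: ΔΔCt = (18.79−16.92) − (22.47−16.56) = 1.87 − 5.91 = -4.04; fold change = 2^4.04 = 16.450
IL7 has the largest |ΔΔCt| = 4.96.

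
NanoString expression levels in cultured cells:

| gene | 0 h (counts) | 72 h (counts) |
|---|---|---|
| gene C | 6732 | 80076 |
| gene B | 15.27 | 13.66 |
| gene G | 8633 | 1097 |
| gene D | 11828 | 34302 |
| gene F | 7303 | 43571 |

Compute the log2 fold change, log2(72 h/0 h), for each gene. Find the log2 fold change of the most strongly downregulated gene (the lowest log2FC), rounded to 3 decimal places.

-2.976

log2(80076/6732) = 3.572  (gene C)
log2(13.66/15.27) = -0.161  (gene B)
log2(1097/8633) = -2.976  (gene G)
log2(34302/11828) = 1.536  (gene D)
log2(43571/7303) = 2.577  (gene F)
gene G is most strongly downregulated.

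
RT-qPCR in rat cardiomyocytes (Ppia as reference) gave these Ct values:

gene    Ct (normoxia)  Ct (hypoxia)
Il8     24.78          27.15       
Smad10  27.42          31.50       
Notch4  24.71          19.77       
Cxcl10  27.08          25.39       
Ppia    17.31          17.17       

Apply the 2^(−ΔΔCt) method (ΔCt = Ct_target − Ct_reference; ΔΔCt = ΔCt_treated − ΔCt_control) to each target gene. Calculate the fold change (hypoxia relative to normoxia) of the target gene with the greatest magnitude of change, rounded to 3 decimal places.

27.858

Il8: ΔΔCt = (27.15−17.17) − (24.78−17.31) = 9.98 − 7.47 = 2.51; fold change = 2^-2.51 = 0.176
Smad10: ΔΔCt = (31.50−17.17) − (27.42−17.31) = 14.33 − 10.11 = 4.22; fold change = 2^-4.22 = 0.054
Notch4: ΔΔCt = (19.77−17.17) − (24.71−17.31) = 2.60 − 7.40 = -4.80; fold change = 2^4.80 = 27.858
Cxcl10: ΔΔCt = (25.39−17.17) − (27.08−17.31) = 8.22 − 9.77 = -1.55; fold change = 2^1.55 = 2.928
Notch4 has the largest |ΔΔCt| = 4.80.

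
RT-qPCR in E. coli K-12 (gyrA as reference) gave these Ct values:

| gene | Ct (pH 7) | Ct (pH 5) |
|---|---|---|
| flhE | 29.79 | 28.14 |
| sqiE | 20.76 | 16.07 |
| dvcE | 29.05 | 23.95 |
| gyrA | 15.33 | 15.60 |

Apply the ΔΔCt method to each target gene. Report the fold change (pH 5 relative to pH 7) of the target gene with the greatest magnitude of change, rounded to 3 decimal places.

41.355

flhE: ΔΔCt = (28.14−15.60) − (29.79−15.33) = 12.54 − 14.46 = -1.92; fold change = 2^1.92 = 3.784
sqiE: ΔΔCt = (16.07−15.60) − (20.76−15.33) = 0.47 − 5.43 = -4.96; fold change = 2^4.96 = 31.125
dvcE: ΔΔCt = (23.95−15.60) − (29.05−15.33) = 8.35 − 13.72 = -5.37; fold change = 2^5.37 = 41.355
dvcE has the largest |ΔΔCt| = 5.37.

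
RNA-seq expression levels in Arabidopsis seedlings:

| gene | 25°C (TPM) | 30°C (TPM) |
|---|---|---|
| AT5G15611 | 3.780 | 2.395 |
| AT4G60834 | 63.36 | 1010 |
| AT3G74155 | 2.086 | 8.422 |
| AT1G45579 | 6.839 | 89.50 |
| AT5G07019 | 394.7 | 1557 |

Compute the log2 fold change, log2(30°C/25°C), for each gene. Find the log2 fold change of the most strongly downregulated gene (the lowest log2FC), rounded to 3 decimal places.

-0.658

log2(2.395/3.780) = -0.658  (AT5G15611)
log2(1010/63.36) = 3.995  (AT4G60834)
log2(8.422/2.086) = 2.013  (AT3G74155)
log2(89.50/6.839) = 3.710  (AT1G45579)
log2(1557/394.7) = 1.980  (AT5G07019)
AT5G15611 is most strongly downregulated.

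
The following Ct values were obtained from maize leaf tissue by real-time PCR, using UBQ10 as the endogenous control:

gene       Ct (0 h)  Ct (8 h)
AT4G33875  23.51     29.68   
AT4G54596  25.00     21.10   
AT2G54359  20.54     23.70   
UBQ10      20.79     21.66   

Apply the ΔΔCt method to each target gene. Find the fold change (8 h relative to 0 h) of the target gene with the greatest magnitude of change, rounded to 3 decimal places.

0.025

AT4G33875: ΔΔCt = (29.68−21.66) − (23.51−20.79) = 8.02 − 2.72 = 5.30; fold change = 2^-5.30 = 0.025
AT4G54596: ΔΔCt = (21.10−21.66) − (25.00−20.79) = -0.56 − 4.21 = -4.77; fold change = 2^4.77 = 27.284
AT2G54359: ΔΔCt = (23.70−21.66) − (20.54−20.79) = 2.04 − (-0.25) = 2.29; fold change = 2^-2.29 = 0.204
AT4G33875 has the largest |ΔΔCt| = 5.30.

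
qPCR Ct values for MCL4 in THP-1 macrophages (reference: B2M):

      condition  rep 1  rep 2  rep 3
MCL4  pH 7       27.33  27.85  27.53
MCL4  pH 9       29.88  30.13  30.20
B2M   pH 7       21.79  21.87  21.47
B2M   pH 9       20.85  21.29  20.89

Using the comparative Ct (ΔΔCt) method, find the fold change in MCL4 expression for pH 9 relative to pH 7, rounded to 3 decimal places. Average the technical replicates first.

Mean Ct: MCL4 pH 7 27.570; MCL4 pH 9 30.070; B2M pH 7 21.710; B2M pH 9 21.010
ΔCt(pH 7) = 27.570 − 21.710 = 5.860
ΔCt(pH 9) = 30.070 − 21.010 = 9.060
ΔΔCt = 9.060 − 5.860 = 3.200
Fold change = 2^(−3.200) = 0.1088

0.109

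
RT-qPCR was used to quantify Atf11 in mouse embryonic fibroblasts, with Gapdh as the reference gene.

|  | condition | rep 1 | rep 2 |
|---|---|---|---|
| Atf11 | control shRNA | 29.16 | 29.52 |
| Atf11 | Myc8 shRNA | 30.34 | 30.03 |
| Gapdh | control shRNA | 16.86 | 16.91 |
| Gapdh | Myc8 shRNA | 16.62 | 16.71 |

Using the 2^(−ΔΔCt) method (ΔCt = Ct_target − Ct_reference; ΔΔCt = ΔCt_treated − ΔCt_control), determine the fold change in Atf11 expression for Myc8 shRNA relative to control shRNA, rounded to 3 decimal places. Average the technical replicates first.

0.478

Mean Ct: Atf11 control shRNA 29.340; Atf11 Myc8 shRNA 30.185; Gapdh control shRNA 16.885; Gapdh Myc8 shRNA 16.665
ΔCt(control shRNA) = 29.340 − 16.885 = 12.455
ΔCt(Myc8 shRNA) = 30.185 − 16.665 = 13.520
ΔΔCt = 13.520 − 12.455 = 1.065
Fold change = 2^(−1.065) = 0.4780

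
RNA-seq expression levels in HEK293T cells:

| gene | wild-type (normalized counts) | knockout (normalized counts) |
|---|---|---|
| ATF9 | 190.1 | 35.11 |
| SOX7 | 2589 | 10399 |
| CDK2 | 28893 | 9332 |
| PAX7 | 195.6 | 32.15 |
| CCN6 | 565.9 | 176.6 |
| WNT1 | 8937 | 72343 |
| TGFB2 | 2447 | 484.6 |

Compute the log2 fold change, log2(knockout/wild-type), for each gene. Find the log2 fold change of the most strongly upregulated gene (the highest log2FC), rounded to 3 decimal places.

log2(35.11/190.1) = -2.437  (ATF9)
log2(10399/2589) = 2.006  (SOX7)
log2(9332/28893) = -1.630  (CDK2)
log2(32.15/195.6) = -2.605  (PAX7)
log2(176.6/565.9) = -1.680  (CCN6)
log2(72343/8937) = 3.017  (WNT1)
log2(484.6/2447) = -2.336  (TGFB2)
WNT1 is most strongly upregulated.

3.017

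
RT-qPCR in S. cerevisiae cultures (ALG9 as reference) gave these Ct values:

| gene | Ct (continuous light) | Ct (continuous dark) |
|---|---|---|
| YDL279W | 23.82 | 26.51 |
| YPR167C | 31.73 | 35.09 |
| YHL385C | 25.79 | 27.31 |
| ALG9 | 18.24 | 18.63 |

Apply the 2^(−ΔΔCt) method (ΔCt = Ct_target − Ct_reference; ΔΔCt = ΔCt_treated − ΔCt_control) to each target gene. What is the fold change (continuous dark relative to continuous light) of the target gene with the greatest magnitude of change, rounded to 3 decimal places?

0.128

YDL279W: ΔΔCt = (26.51−18.63) − (23.82−18.24) = 7.88 − 5.58 = 2.30; fold change = 2^-2.30 = 0.203
YPR167C: ΔΔCt = (35.09−18.63) − (31.73−18.24) = 16.46 − 13.49 = 2.97; fold change = 2^-2.97 = 0.128
YHL385C: ΔΔCt = (27.31−18.63) − (25.79−18.24) = 8.68 − 7.55 = 1.13; fold change = 2^-1.13 = 0.457
YPR167C has the largest |ΔΔCt| = 2.97.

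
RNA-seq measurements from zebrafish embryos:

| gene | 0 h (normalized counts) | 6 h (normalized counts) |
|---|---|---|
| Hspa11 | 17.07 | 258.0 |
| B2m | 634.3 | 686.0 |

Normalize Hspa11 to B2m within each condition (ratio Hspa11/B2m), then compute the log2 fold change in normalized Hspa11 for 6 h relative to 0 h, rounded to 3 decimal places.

3.805

Hspa11/B2m (0 h) = 17.07 / 634.3 = 0.026912
Hspa11/B2m (6 h) = 258.0 / 686.0 = 0.37609
Fold change = 0.37609 / 0.026912 = 13.9752
log2(13.9752) = 3.8048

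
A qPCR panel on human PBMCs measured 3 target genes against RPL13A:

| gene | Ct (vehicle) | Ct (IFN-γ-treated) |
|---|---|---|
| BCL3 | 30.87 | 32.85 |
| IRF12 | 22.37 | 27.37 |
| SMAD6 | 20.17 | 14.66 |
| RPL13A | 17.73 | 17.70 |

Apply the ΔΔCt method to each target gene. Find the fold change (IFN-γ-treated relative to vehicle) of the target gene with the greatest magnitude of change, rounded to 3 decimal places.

BCL3: ΔΔCt = (32.85−17.70) − (30.87−17.73) = 15.15 − 13.14 = 2.01; fold change = 2^-2.01 = 0.248
IRF12: ΔΔCt = (27.37−17.70) − (22.37−17.73) = 9.67 − 4.64 = 5.03; fold change = 2^-5.03 = 0.031
SMAD6: ΔΔCt = (14.66−17.70) − (20.17−17.73) = -3.04 − 2.44 = -5.48; fold change = 2^5.48 = 44.632
SMAD6 has the largest |ΔΔCt| = 5.48.

44.632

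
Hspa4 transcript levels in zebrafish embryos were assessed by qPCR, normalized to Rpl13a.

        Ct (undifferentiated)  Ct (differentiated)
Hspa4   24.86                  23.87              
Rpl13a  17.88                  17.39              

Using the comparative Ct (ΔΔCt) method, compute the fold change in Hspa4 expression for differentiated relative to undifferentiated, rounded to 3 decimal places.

1.414

ΔCt(undifferentiated) = 24.860 − 17.880 = 6.980
ΔCt(differentiated) = 23.870 − 17.390 = 6.480
ΔΔCt = 6.480 − 6.980 = -0.500
Fold change = 2^(−(-0.500)) = 2^0.500 = 1.4142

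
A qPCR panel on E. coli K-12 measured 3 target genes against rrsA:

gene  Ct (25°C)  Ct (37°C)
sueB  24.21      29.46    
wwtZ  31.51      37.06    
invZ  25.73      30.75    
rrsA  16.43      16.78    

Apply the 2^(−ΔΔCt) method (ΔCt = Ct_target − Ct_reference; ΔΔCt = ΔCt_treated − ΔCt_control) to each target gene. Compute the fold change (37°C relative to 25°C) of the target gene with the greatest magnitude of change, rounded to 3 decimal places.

0.027

sueB: ΔΔCt = (29.46−16.78) − (24.21−16.43) = 12.68 − 7.78 = 4.90; fold change = 2^-4.90 = 0.033
wwtZ: ΔΔCt = (37.06−16.78) − (31.51−16.43) = 20.28 − 15.08 = 5.20; fold change = 2^-5.20 = 0.027
invZ: ΔΔCt = (30.75−16.78) − (25.73−16.43) = 13.97 − 9.30 = 4.67; fold change = 2^-4.67 = 0.039
wwtZ has the largest |ΔΔCt| = 5.20.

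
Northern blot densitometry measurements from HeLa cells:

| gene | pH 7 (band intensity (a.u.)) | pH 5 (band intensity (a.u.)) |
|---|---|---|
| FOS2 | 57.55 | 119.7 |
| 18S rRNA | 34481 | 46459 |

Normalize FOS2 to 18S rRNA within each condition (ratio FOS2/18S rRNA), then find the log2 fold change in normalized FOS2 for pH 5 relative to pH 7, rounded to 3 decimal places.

FOS2/18S rRNA (pH 7) = 57.55 / 34481 = 0.001669
FOS2/18S rRNA (pH 5) = 119.7 / 46459 = 0.0025765
Fold change = 0.0025765 / 0.001669 = 1.5437
log2(1.5437) = 0.6264

0.626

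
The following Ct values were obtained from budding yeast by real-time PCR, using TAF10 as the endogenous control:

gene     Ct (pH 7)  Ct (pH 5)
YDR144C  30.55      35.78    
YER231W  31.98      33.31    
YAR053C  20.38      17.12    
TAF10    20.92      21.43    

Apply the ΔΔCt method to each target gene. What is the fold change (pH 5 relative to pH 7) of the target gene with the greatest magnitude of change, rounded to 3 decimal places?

YDR144C: ΔΔCt = (35.78−21.43) − (30.55−20.92) = 14.35 − 9.63 = 4.72; fold change = 2^-4.72 = 0.038
YER231W: ΔΔCt = (33.31−21.43) − (31.98−20.92) = 11.88 − 11.06 = 0.82; fold change = 2^-0.82 = 0.566
YAR053C: ΔΔCt = (17.12−21.43) − (20.38−20.92) = -4.31 − (-0.54) = -3.77; fold change = 2^3.77 = 13.642
YDR144C has the largest |ΔΔCt| = 4.72.

0.038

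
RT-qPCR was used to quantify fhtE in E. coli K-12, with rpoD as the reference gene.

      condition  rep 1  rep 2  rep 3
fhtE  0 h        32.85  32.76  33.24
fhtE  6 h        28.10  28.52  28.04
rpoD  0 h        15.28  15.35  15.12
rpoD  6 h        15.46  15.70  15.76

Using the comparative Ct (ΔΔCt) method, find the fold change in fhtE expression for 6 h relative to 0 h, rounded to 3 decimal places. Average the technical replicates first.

Mean Ct: fhtE 0 h 32.950; fhtE 6 h 28.220; rpoD 0 h 15.250; rpoD 6 h 15.640
ΔCt(0 h) = 32.950 − 15.250 = 17.700
ΔCt(6 h) = 28.220 − 15.640 = 12.580
ΔΔCt = 12.580 − 17.700 = -5.120
Fold change = 2^(−(-5.120)) = 2^5.120 = 34.7755

34.776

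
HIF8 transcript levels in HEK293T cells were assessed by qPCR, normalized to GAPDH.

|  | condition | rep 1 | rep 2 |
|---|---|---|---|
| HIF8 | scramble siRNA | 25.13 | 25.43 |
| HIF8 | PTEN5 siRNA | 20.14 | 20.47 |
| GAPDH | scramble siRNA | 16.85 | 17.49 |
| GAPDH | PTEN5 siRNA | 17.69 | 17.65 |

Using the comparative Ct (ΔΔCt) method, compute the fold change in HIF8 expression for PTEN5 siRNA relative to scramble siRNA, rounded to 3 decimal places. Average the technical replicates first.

44.477

Mean Ct: HIF8 scramble siRNA 25.280; HIF8 PTEN5 siRNA 20.305; GAPDH scramble siRNA 17.170; GAPDH PTEN5 siRNA 17.670
ΔCt(scramble siRNA) = 25.280 − 17.170 = 8.110
ΔCt(PTEN5 siRNA) = 20.305 − 17.670 = 2.635
ΔΔCt = 2.635 − 8.110 = -5.475
Fold change = 2^(−(-5.475)) = 2^5.475 = 44.4774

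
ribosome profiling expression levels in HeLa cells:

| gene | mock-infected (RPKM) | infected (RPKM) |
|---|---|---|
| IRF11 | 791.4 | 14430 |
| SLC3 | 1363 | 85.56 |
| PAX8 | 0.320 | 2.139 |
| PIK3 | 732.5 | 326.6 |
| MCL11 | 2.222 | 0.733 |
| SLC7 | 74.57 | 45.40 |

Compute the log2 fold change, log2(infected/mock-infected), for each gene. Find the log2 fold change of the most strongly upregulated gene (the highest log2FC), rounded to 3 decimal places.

log2(14430/791.4) = 4.189  (IRF11)
log2(85.56/1363) = -3.994  (SLC3)
log2(2.139/0.320) = 2.741  (PAX8)
log2(326.6/732.5) = -1.165  (PIK3)
log2(0.733/2.222) = -1.600  (MCL11)
log2(45.40/74.57) = -0.716  (SLC7)
IRF11 is most strongly upregulated.

4.189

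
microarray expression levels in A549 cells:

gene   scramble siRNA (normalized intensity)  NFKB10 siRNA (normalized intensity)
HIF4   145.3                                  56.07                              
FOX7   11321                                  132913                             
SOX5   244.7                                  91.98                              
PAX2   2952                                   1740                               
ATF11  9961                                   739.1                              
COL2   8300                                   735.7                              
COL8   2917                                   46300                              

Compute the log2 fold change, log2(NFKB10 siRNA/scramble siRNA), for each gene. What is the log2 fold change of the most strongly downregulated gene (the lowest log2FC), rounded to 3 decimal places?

log2(56.07/145.3) = -1.374  (HIF4)
log2(132913/11321) = 3.553  (FOX7)
log2(91.98/244.7) = -1.412  (SOX5)
log2(1740/2952) = -0.763  (PAX2)
log2(739.1/9961) = -3.752  (ATF11)
log2(735.7/8300) = -3.496  (COL2)
log2(46300/2917) = 3.988  (COL8)
ATF11 is most strongly downregulated.

-3.752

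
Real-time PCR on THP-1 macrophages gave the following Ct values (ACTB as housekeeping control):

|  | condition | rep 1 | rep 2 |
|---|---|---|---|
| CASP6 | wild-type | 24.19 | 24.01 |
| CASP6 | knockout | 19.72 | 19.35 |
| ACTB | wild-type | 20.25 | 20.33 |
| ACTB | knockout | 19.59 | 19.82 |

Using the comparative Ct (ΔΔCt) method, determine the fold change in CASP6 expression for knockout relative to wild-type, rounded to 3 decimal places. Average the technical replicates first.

15.780

Mean Ct: CASP6 wild-type 24.100; CASP6 knockout 19.535; ACTB wild-type 20.290; ACTB knockout 19.705
ΔCt(wild-type) = 24.100 − 20.290 = 3.810
ΔCt(knockout) = 19.535 − 19.705 = -0.170
ΔΔCt = -0.170 − 3.810 = -3.980
Fold change = 2^(−(-3.980)) = 2^3.980 = 15.7797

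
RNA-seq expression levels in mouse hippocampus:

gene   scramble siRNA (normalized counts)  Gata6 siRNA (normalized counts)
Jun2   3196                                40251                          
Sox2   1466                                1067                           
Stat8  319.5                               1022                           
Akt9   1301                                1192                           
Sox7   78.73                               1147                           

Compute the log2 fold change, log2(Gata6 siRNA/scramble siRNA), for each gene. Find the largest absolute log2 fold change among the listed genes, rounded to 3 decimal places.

3.865

log2(40251/3196) = 3.655  (Jun2)
log2(1067/1466) = -0.458  (Sox2)
log2(1022/319.5) = 1.678  (Stat8)
log2(1192/1301) = -0.126  (Akt9)
log2(1147/78.73) = 3.865  (Sox7)
The largest magnitude belongs to Sox7.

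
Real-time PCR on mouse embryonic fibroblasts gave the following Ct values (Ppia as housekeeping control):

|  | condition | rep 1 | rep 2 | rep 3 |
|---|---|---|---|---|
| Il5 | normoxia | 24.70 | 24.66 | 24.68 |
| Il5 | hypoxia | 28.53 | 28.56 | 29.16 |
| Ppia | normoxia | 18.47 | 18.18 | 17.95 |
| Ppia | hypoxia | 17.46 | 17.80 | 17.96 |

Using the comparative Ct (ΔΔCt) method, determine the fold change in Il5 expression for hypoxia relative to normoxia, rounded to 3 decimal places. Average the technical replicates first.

0.043

Mean Ct: Il5 normoxia 24.680; Il5 hypoxia 28.750; Ppia normoxia 18.200; Ppia hypoxia 17.740
ΔCt(normoxia) = 24.680 − 18.200 = 6.480
ΔCt(hypoxia) = 28.750 − 17.740 = 11.010
ΔΔCt = 11.010 − 6.480 = 4.530
Fold change = 2^(−4.530) = 0.0433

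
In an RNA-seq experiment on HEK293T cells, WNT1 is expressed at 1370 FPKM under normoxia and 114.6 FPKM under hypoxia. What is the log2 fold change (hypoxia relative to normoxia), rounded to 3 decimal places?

Fold change = 114.6 / 1370 = 0.0836
log2(0.0836) = -3.5795

-3.579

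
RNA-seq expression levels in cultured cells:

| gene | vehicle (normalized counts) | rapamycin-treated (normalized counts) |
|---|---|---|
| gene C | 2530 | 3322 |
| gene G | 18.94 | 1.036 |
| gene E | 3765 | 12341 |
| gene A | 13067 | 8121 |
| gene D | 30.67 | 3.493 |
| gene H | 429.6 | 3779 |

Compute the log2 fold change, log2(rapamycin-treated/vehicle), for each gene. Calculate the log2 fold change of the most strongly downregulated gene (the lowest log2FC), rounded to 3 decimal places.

log2(3322/2530) = 0.393  (gene C)
log2(1.036/18.94) = -4.192  (gene G)
log2(12341/3765) = 1.713  (gene E)
log2(8121/13067) = -0.686  (gene A)
log2(3.493/30.67) = -3.134  (gene D)
log2(3779/429.6) = 3.137  (gene H)
gene G is most strongly downregulated.

-4.192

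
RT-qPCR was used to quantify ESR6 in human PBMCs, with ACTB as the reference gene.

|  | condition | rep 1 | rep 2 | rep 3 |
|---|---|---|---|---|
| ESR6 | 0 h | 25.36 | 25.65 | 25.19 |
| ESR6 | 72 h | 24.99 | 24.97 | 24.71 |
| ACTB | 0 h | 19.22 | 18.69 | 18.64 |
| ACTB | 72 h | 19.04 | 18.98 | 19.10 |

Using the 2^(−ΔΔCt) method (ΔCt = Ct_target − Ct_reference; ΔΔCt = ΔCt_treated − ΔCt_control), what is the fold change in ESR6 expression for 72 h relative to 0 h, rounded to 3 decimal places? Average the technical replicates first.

Mean Ct: ESR6 0 h 25.400; ESR6 72 h 24.890; ACTB 0 h 18.850; ACTB 72 h 19.040
ΔCt(0 h) = 25.400 − 18.850 = 6.550
ΔCt(72 h) = 24.890 − 19.040 = 5.850
ΔΔCt = 5.850 − 6.550 = -0.700
Fold change = 2^(−(-0.700)) = 2^0.700 = 1.6245

1.625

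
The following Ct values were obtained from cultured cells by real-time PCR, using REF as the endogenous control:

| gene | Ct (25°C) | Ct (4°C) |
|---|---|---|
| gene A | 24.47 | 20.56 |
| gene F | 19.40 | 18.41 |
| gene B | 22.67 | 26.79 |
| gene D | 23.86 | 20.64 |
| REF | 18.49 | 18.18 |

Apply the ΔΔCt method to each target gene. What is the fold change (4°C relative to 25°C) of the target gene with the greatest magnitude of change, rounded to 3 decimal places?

0.046

gene A: ΔΔCt = (20.56−18.18) − (24.47−18.49) = 2.38 − 5.98 = -3.60; fold change = 2^3.60 = 12.126
gene F: ΔΔCt = (18.41−18.18) − (19.40−18.49) = 0.23 − 0.91 = -0.68; fold change = 2^0.68 = 1.602
gene B: ΔΔCt = (26.79−18.18) − (22.67−18.49) = 8.61 − 4.18 = 4.43; fold change = 2^-4.43 = 0.046
gene D: ΔΔCt = (20.64−18.18) − (23.86−18.49) = 2.46 − 5.37 = -2.91; fold change = 2^2.91 = 7.516
gene B has the largest |ΔΔCt| = 4.43.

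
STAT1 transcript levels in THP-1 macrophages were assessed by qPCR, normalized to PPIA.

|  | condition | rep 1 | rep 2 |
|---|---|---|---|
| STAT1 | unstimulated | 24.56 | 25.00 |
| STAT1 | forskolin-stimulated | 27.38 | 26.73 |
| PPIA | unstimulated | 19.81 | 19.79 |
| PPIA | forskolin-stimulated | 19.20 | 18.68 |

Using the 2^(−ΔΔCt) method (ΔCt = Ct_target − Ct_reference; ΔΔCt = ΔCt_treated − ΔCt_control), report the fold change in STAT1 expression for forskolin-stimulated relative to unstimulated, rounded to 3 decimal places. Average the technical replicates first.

0.114

Mean Ct: STAT1 unstimulated 24.780; STAT1 forskolin-stimulated 27.055; PPIA unstimulated 19.800; PPIA forskolin-stimulated 18.940
ΔCt(unstimulated) = 24.780 − 19.800 = 4.980
ΔCt(forskolin-stimulated) = 27.055 − 18.940 = 8.115
ΔΔCt = 8.115 − 4.980 = 3.135
Fold change = 2^(−3.135) = 0.1138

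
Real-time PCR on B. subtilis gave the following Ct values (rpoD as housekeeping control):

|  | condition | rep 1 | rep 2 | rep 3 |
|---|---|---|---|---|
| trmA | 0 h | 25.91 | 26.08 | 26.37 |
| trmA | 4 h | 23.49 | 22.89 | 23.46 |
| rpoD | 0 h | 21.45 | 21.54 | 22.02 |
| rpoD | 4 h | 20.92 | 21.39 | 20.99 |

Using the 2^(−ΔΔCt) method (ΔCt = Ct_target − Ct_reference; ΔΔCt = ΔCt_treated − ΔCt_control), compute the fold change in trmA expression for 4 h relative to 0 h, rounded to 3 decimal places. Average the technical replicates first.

Mean Ct: trmA 0 h 26.120; trmA 4 h 23.280; rpoD 0 h 21.670; rpoD 4 h 21.100
ΔCt(0 h) = 26.120 − 21.670 = 4.450
ΔCt(4 h) = 23.280 − 21.100 = 2.180
ΔΔCt = 2.180 − 4.450 = -2.270
Fold change = 2^(−(-2.270)) = 2^2.270 = 4.8232

4.823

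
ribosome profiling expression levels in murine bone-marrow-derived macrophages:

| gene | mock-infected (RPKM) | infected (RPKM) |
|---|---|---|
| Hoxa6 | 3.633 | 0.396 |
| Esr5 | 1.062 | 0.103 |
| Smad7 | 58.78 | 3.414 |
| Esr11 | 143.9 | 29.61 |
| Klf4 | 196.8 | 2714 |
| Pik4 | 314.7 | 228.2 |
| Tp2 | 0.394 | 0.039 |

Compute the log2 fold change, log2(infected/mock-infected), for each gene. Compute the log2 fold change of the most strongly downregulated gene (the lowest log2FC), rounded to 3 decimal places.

-4.106

log2(0.396/3.633) = -3.198  (Hoxa6)
log2(0.103/1.062) = -3.366  (Esr5)
log2(3.414/58.78) = -4.106  (Smad7)
log2(29.61/143.9) = -2.281  (Esr11)
log2(2714/196.8) = 3.786  (Klf4)
log2(228.2/314.7) = -0.464  (Pik4)
log2(0.039/0.394) = -3.337  (Tp2)
Smad7 is most strongly downregulated.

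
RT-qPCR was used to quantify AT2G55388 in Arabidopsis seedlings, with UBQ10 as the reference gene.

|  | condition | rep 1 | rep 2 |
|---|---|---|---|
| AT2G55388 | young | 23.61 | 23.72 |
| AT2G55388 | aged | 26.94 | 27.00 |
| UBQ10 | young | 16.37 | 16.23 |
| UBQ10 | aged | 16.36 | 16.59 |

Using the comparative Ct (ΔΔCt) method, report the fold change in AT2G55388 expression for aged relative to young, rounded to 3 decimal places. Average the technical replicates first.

0.114

Mean Ct: AT2G55388 young 23.665; AT2G55388 aged 26.970; UBQ10 young 16.300; UBQ10 aged 16.475
ΔCt(young) = 23.665 − 16.300 = 7.365
ΔCt(aged) = 26.970 − 16.475 = 10.495
ΔΔCt = 10.495 − 7.365 = 3.130
Fold change = 2^(−3.130) = 0.1142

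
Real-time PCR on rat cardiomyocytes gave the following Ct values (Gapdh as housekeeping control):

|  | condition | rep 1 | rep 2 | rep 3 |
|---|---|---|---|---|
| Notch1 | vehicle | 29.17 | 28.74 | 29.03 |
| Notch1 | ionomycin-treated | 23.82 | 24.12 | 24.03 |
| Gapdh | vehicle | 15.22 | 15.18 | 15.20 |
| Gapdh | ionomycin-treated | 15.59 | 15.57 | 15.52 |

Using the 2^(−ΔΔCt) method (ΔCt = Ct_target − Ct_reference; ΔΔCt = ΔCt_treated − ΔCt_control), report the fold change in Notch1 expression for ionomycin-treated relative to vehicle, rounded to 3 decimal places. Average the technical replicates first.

Mean Ct: Notch1 vehicle 28.980; Notch1 ionomycin-treated 23.990; Gapdh vehicle 15.200; Gapdh ionomycin-treated 15.560
ΔCt(vehicle) = 28.980 − 15.200 = 13.780
ΔCt(ionomycin-treated) = 23.990 − 15.560 = 8.430
ΔΔCt = 8.430 − 13.780 = -5.350
Fold change = 2^(−(-5.350)) = 2^5.350 = 40.7859

40.786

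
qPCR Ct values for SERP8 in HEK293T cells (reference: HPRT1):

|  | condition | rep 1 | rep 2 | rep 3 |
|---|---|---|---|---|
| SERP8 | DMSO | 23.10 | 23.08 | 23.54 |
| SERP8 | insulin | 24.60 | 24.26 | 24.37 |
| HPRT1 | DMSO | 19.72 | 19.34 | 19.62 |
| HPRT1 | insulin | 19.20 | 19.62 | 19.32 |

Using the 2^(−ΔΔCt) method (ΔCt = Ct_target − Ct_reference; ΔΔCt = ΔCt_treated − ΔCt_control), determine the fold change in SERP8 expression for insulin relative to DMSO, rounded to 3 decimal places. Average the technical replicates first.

0.392

Mean Ct: SERP8 DMSO 23.240; SERP8 insulin 24.410; HPRT1 DMSO 19.560; HPRT1 insulin 19.380
ΔCt(DMSO) = 23.240 − 19.560 = 3.680
ΔCt(insulin) = 24.410 − 19.380 = 5.030
ΔΔCt = 5.030 − 3.680 = 1.350
Fold change = 2^(−1.350) = 0.3923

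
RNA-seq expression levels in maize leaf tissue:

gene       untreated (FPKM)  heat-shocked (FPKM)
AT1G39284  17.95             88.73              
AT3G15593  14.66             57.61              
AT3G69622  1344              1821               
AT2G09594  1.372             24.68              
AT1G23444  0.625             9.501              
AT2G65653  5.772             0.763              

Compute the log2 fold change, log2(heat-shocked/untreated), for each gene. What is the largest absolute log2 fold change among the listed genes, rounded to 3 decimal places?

4.169

log2(88.73/17.95) = 2.305  (AT1G39284)
log2(57.61/14.66) = 1.974  (AT3G15593)
log2(1821/1344) = 0.438  (AT3G69622)
log2(24.68/1.372) = 4.169  (AT2G09594)
log2(9.501/0.625) = 3.926  (AT1G23444)
log2(0.763/5.772) = -2.919  (AT2G65653)
The largest magnitude belongs to AT2G09594.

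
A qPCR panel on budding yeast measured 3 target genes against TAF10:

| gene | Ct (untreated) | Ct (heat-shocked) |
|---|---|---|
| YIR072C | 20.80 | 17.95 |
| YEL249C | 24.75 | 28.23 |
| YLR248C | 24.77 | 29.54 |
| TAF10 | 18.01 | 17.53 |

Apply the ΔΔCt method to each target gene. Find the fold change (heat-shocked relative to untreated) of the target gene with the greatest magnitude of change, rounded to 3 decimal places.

YIR072C: ΔΔCt = (17.95−17.53) − (20.80−18.01) = 0.42 − 2.79 = -2.37; fold change = 2^2.37 = 5.169
YEL249C: ΔΔCt = (28.23−17.53) − (24.75−18.01) = 10.70 − 6.74 = 3.96; fold change = 2^-3.96 = 0.064
YLR248C: ΔΔCt = (29.54−17.53) − (24.77−18.01) = 12.01 − 6.76 = 5.25; fold change = 2^-5.25 = 0.026
YLR248C has the largest |ΔΔCt| = 5.25.

0.026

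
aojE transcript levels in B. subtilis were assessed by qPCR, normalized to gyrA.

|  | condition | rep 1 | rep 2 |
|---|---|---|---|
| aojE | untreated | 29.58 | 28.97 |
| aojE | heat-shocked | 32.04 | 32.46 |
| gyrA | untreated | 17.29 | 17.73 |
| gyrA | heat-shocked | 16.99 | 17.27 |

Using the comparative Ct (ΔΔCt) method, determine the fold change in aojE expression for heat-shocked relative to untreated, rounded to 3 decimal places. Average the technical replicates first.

Mean Ct: aojE untreated 29.275; aojE heat-shocked 32.250; gyrA untreated 17.510; gyrA heat-shocked 17.130
ΔCt(untreated) = 29.275 − 17.510 = 11.765
ΔCt(heat-shocked) = 32.250 − 17.130 = 15.120
ΔΔCt = 15.120 − 11.765 = 3.355
Fold change = 2^(−3.355) = 0.0977

0.098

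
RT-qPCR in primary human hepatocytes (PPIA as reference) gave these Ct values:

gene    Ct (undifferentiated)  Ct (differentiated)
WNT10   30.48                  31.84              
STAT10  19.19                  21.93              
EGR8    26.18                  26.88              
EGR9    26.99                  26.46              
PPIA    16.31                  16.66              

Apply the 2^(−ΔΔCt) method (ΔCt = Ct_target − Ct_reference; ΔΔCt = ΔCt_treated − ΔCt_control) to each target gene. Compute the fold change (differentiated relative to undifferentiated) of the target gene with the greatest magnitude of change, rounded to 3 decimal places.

0.191

WNT10: ΔΔCt = (31.84−16.66) − (30.48−16.31) = 15.18 − 14.17 = 1.01; fold change = 2^-1.01 = 0.497
STAT10: ΔΔCt = (21.93−16.66) − (19.19−16.31) = 5.27 − 2.88 = 2.39; fold change = 2^-2.39 = 0.191
EGR8: ΔΔCt = (26.88−16.66) − (26.18−16.31) = 10.22 − 9.87 = 0.35; fold change = 2^-0.35 = 0.785
EGR9: ΔΔCt = (26.46−16.66) − (26.99−16.31) = 9.80 − 10.68 = -0.88; fold change = 2^0.88 = 1.840
STAT10 has the largest |ΔΔCt| = 2.39.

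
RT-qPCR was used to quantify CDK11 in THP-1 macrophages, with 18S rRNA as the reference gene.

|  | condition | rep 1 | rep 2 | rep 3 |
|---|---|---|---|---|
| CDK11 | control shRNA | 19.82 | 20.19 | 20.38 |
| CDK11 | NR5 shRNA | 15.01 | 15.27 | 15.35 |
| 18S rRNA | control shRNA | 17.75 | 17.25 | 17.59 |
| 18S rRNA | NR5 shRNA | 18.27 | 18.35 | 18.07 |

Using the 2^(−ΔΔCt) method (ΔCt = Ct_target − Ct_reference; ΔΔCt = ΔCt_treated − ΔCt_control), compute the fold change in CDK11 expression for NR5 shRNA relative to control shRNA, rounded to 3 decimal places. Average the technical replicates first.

49.180

Mean Ct: CDK11 control shRNA 20.130; CDK11 NR5 shRNA 15.210; 18S rRNA control shRNA 17.530; 18S rRNA NR5 shRNA 18.230
ΔCt(control shRNA) = 20.130 − 17.530 = 2.600
ΔCt(NR5 shRNA) = 15.210 − 18.230 = -3.020
ΔΔCt = -3.020 − 2.600 = -5.620
Fold change = 2^(−(-5.620)) = 2^5.620 = 49.1800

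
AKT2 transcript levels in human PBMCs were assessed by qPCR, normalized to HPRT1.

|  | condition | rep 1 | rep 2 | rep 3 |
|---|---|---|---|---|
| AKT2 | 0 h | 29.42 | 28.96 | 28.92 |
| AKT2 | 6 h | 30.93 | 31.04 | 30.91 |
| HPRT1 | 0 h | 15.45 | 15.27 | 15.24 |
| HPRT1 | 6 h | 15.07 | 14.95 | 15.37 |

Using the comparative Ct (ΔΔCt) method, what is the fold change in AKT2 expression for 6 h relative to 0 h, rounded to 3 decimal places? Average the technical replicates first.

Mean Ct: AKT2 0 h 29.100; AKT2 6 h 30.960; HPRT1 0 h 15.320; HPRT1 6 h 15.130
ΔCt(0 h) = 29.100 − 15.320 = 13.780
ΔCt(6 h) = 30.960 − 15.130 = 15.830
ΔΔCt = 15.830 − 13.780 = 2.050
Fold change = 2^(−2.050) = 0.2415

0.241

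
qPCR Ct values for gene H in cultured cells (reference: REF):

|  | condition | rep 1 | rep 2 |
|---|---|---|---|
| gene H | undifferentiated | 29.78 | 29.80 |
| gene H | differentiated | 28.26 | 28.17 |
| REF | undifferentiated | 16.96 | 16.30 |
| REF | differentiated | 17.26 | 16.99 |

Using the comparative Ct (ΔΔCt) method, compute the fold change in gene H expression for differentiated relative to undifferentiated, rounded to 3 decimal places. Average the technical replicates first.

4.199

Mean Ct: gene H undifferentiated 29.790; gene H differentiated 28.215; REF undifferentiated 16.630; REF differentiated 17.125
ΔCt(undifferentiated) = 29.790 − 16.630 = 13.160
ΔCt(differentiated) = 28.215 − 17.125 = 11.090
ΔΔCt = 11.090 − 13.160 = -2.070
Fold change = 2^(−(-2.070)) = 2^2.070 = 4.1989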